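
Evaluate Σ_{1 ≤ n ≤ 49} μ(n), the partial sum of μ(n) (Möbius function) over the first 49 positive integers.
Σ_{n ≤ 49} μ(n) = -3

Compute μ(n) for each 1 ≤ n ≤ 49: μ(1) = 1, μ(2) = -1, μ(3) = -1, μ(4) = 0, μ(5) = -1, μ(6) = 1, μ(7) = -1, μ(8) = 0, μ(9) = 0, μ(10) = 1, μ(11) = -1, μ(12) = 0, μ(13) = -1, μ(14) = 1, μ(15) = 1, μ(16) = 0, μ(17) = -1, μ(18) = 0, μ(19) = -1, μ(20) = 0, μ(21) = 1, μ(22) = 1, μ(23) = -1, μ(24) = 0, μ(25) = 0, μ(26) = 1, μ(27) = 0, μ(28) = 0, μ(29) = -1, μ(30) = -1, μ(31) = -1, μ(32) = 0, μ(33) = 1, μ(34) = 1, μ(35) = 1, μ(36) = 0, μ(37) = -1, μ(38) = 1, μ(39) = 1, μ(40) = 0, μ(41) = -1, μ(42) = -1, μ(43) = -1, μ(44) = 0, μ(45) = 0, μ(46) = 1, μ(47) = -1, μ(48) = 0, μ(49) = 0. Summing all 49 values: -3. (Mertens function M(x) = Σ_{n ≤ x} μ(n); on average M(x) should be small (PNT ⟺ M(x) = o(x)).)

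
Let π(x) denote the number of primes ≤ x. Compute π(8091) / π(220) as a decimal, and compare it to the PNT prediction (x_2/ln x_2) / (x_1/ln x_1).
π(8091)/π(220) = 1017/47 ≈ 21.6383;  PNT prediction ≈ 22.0440.

π(220) = 47 and π(8091) = 1017, so π(8091)/π(220) ≈ 21.6383. The PNT-predicted ratio is (8091/ln(8091)) / (220/ln(220)) ≈ 22.0440. The two agree to within a few percent, as expected.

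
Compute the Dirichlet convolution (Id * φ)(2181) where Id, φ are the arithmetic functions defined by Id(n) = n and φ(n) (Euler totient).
(Id * φ)(2181) = 7265

Divisors of 2181: [1, 3, 727, 2181]. For each d | 2181:
  d = 1: Id(1) · φ(2181/1) = 1 · 1452 = 1452
  d = 3: Id(3) · φ(2181/3) = 3 · 726 = 2178
  d = 727: Id(727) · φ(2181/727) = 727 · 2 = 1454
  d = 2181: Id(2181) · φ(2181/2181) = 2181 · 1 = 2181
Summing: (Id * φ)(2181) = 1452 + 2178 + 1454 + 2181 = 7265.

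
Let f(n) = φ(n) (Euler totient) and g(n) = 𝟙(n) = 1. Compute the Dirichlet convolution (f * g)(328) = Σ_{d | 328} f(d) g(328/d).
(φ * 𝟙)(328) = 328

Divisors of 328: [1, 2, 4, 8, 41, 82, 164, 328]. For each d | 328:
  d = 1: φ(1) · 𝟙(328/1) = 1 · 1 = 1
  d = 2: φ(2) · 𝟙(328/2) = 1 · 1 = 1
  d = 4: φ(4) · 𝟙(328/4) = 2 · 1 = 2
  d = 8: φ(8) · 𝟙(328/8) = 4 · 1 = 4
  d = 41: φ(41) · 𝟙(328/41) = 40 · 1 = 40
  d = 82: φ(82) · 𝟙(328/82) = 40 · 1 = 40
  d = 164: φ(164) · 𝟙(328/164) = 80 · 1 = 80
  d = 328: φ(328) · 𝟙(328/328) = 160 · 1 = 160
Summing: (φ * 𝟙)(328) = 1 + 1 + 2 + 4 + 40 + 40 + 80 + 160 = 328.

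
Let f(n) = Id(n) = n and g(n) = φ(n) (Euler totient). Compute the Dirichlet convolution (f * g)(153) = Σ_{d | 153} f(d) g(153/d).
(Id * φ)(153) = 693

Divisors of 153: [1, 3, 9, 17, 51, 153]. For each d | 153:
  d = 1: Id(1) · φ(153/1) = 1 · 96 = 96
  d = 3: Id(3) · φ(153/3) = 3 · 32 = 96
  d = 9: Id(9) · φ(153/9) = 9 · 16 = 144
  d = 17: Id(17) · φ(153/17) = 17 · 6 = 102
  d = 51: Id(51) · φ(153/51) = 51 · 2 = 102
  d = 153: Id(153) · φ(153/153) = 153 · 1 = 153
Summing: (Id * φ)(153) = 96 + 96 + 144 + 102 + 102 + 153 = 693.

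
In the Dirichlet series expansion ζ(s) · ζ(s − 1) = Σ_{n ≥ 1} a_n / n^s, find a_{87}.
σ(87) = 120

In the product (Σ m^0/m^s)(Σ k / k^s) = Σ (Σ_{d | n} d) / n^s, the coefficient of 1/n^s is σ(n) = Σ_{d | n} d. For n = 87, divisors are [1, 3, 29, 87]; summing: σ(87) = 120.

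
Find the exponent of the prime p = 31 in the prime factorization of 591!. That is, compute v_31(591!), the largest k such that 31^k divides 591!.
v_31(591!) = 19

Legendre's formula: v_p(n!) = Σ_{k ≥ 1} ⌊n / p^k⌋. For p = 31, n = 591, the terms are:
  ⌊591/31^1⌋ = ⌊591/31⌋ = 19
(the next term ⌊591/31^2⌋ = 0, terminating the sum). Summing: v_31(591!) = 19 = 19.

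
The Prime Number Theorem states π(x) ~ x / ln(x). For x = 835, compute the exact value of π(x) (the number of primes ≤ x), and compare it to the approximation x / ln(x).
π(835) = 145;  x/ln(x) ≈ 124.12;  relative error ≈ 14.40%.

Directly count primes up to 835: π(835) = 145. The PNT approximation gives 835/ln(835) ≈ 835/6.72743 ≈ 124.12. Relative error (π(x) − x/ln(x)) / π(x) ≈ 14.40%; the approximation is known to undercount slightly (Li(x) is a better estimate).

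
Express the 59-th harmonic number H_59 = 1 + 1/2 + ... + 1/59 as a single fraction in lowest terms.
H_59 = 15063255090319832863132951/3230237388259077233637600

Direct summation: H_59 = 1 + 1/2 + ... + 1/59. The least common denominator is lcm(1, ..., 59) = 9690712164777231700912800; over this denominator the numerator is 9690712164777231700912800 + 4845356082388615850456400 + 3230237388259077233637600 + 2422678041194307925228200 + 1938142432955446340182560 + 1615118694129538616818800 + 1384387452111033100130400 + 1211339020597153962614100 + 1076745796086359077879200 + 969071216477723170091280 + 880973833161566518264800 + 807559347064769308409400 + 745439397290556284685600 + 692193726055516550065200 + 646047477651815446727520 + 605669510298576981307050 + 570041892045719511818400 + 538372898043179538939600 + 510037482356696405311200 + 484535608238861585045640 + 461462484037011033376800 + 440486916580783259132400 + 421335311512053552213600 + 403779673532384654204700 + 387628486591089268036512 + 372719698645278142342800 + 358915265362119692626400 + 346096863027758275032600 + 334162488440594196583200 + 323023738825907723363760 + 312603618218620377448800 + 302834755149288490653525 + 293657944387188839421600 + 285020946022859755909200 + 276877490422206620026080 + 269186449021589769469800 + 261911139588573829754400 + 255018741178348202655600 + 248479799096852094895200 + 242267804119430792522820 + 236358833287249553680800 + 230731242018505516688400 + 225365399180865853509600 + 220243458290391629566200 + 215349159217271815575840 + 210667655756026776106800 + 206185365208026206402400 + 201889836766192327102350 + 197769636015861871447200 + 193814243295544634018256 + 190013964015239837272800 + 186359849322639071171400 + 182843625750513805677600 + 179457632681059846313200 + 176194766632313303652960 + 173048431513879137516300 + 170012494118898801770400 + 167081244220297098291600 + 164249358725037825439200 = 45189765270959498589398853, so H_59 = 45189765270959498589398853/9690712164777231700912800; reducing by gcd(45189765270959498589398853, 9690712164777231700912800) = 3 gives 15063255090319832863132951/3230237388259077233637600 ≈ 4.66320. (The PNT-adjacent estimate ln(59) + γ ≈ 4.65475 matches within O(1/n).)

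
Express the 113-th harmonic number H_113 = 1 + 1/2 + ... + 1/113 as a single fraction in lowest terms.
H_113 = 92269644494133624806164448254219916691626018956801/17379782769567790172972927968296006432665936992320

Direct summation: H_113 = 1 + 1/2 + ... + 1/113. The least common denominator is lcm(1, ..., 113) = 955888052326228459513511038256280353796626534577600; over this denominator the numerator is 955888052326228459513511038256280353796626534577600 + 477944026163114229756755519128140176898313267288800 + 318629350775409486504503679418760117932208844859200 + 238972013081557114878377759564070088449156633644400 + 191177610465245691902702207651256070759325306915520 + 159314675387704743252251839709380058966104422429600 + 136555436046604065644787291179468621970946647796800 + 119486006540778557439188879782035044224578316822200 + 106209783591803162168167893139586705977402948286400 + 95588805232622845951351103825628035379662653457760 + 86898913847838950864864639841480032163329684961600 + 79657337693852371626125919854690029483052211214800 + 73529850178940650731808541404329257984355887275200 + 68277718023302032822393645589734310985473323898400 + 63725870155081897300900735883752023586441768971840 + 59743003270389278719594439891017522112289158411100 + 56228708960366379971383002250369432576272149092800 + 53104891795901581084083946569793352988701474143200 + 50309897490854129448079528329277913357717186030400 + 47794402616311422975675551912814017689831326728880 + 45518478682201355214929097059822873990315549265600 + 43449456923919475432432319920740016081664842480800 + 41560350101140367804935262532881754512896805851200 + 39828668846926185813062959927345014741526105607400 + 38235522093049138380540441530251214151865061383104 + 36764925089470325365904270702164628992177943637600 + 35403261197267720722722631046528901992467649428800 + 34138859011651016411196822794867155492736661949200 + 32961656976766498603914173732975184613676777054400 + 31862935077540948650450367941876011793220884485920 + 30835098462136401919790678653428398509568597889600 + 29871501635194639359797219945508761056144579205550 + 28966304615946316954954879947160010721109894987200 + 28114354480183189985691501125184716288136074546400 + 27311087209320813128957458235893724394189329559360 + 26552445897950790542041973284896676494350737071600 + 25834812225033201608473271304223793345854771204800 + 25154948745427064724039764164638956678858593015200 + 24509950059646883577269513801443085994785295758400 + 23897201308155711487837775956407008844915663364440 + 23314342739664108768622220445275130580405525233600 + 22759239341100677607464548529911436995157774632800 + 22229954705261126965430489261773961716200617083200 + 21724728461959737716216159960370008040832421240400 + 21241956718360632433633578627917341195480589657280 + 20780175050570183902467631266440877256448402925600 + 20338043666515499138585341239495326676523968820800 + 19914334423463092906531479963672507370763052803700 + 19507919435229152234969613025638374567278092542400 + 19117761046524569190270220765125607075932530691552 + 18742902986788793323794334083456477525424049697600 + 18382462544735162682952135351082314496088971818800 + 18035623628796763387047378080307176486728802539200 + 17701630598633860361361315523264450996233824714400 + 17379782769567790172972927968296006432665936992320 + 17069429505825508205598411397433577746368330974600 + 16769965830284709816026509443092637785905728676800 + 16480828488383249301957086866487592306838388527200 + 16201492412308956940906966750106446674519093806400 + 15931467538770474325225183970938005896610442242960 + 15670295939774237041205098987807874652403713681600 + 15417549231068200959895339326714199254784298944800 + 15172826227400451738309699019940957996771849755200 + 14935750817597319679898609972754380528072289602775 + 14705970035788130146361708280865851596871177455040 + 14483152307973158477477439973580005360554947493600 + 14266985855615350141992702063526572444725769172800 + 14057177240091594992845750562592358144068037273200 + 13853450033713455934978420844293918170965601950400 + 13655543604660406564478729117946862197094664779680 + 13463212004594767035401563919102540194318683585600 + 13276222948975395271020986642448338247175368535800 + 13094356881181211774157685455565484298583925131200 + 12917406112516600804236635652111896672927385602400 + 12745174031016379460180147176750404717288353794368 + 12577474372713532362019882082319478339429296507600 + 12414130549691278694980662834497147451904240708800 + 12254975029823441788634756900721542997392647879200 + 12099848763623145057133051117168105744261095374400 + 11948600654077855743918887978203504422457831682220 + 11801087065755906907574210348842967330822549809600 + 11657171369832054384311110222637565290202762616800 + 11516723522002752524259169135617835587911163067200 + 11379619670550338803732274264955718497578887316400 + 11245741792073275994276600450073886515254429818560 + 11114977352630563482715244630886980858100308541600 + 10987218992255499534638057910991728204558925684800 + 10862364230979868858108079980185004020416210620200 + 10740315194676724264196753238834610716816028478400 + 10620978359180316216816789313958670597740294828640 + 10504264311277235818829791629189893997765126753600 + 10390087525285091951233815633220438628224201462800 + 10278366154045467306596892884476132836522865963200 + 10169021833257749569292670619747663338261984410400 + 10061979498170825889615905665855582671543437206080 + 9957167211731546453265739981836253685381526401850 + 9854516003363179994984649878930725296872438500800 + 9753959717614576117484806512819187283639046271200 + 9655434871982105651651626649053336907036631662400 + 9558880523262284595135110382562803537966265345776 + 9464238141843846133797138992636439146501252817600 + 9371451493394396661897167041728238762712024848800 + 9280466527439111257412728526760003434918704219200 + 9191231272367581341476067675541157248044485909400 + 9103695736440271042985819411964574798063109853120 + 9017811814398381693523689040153588243364401269600 + 8933533199310546350593561105198881811183425556800 + 8850815299316930180680657761632225498116912357200 + 8769615158956224399206523286754865631161711326400 + 8689891384783895086486463984148003216332968496160 + 8611604075011067202824423768074597781951590401600 + 8534714752912754102799205698716788873184165487300 + 8459186303771933270031071135011330564571916235200 = 5074830447177349364339044653982095418039431042624055, so H_113 = 5074830447177349364339044653982095418039431042624055/955888052326228459513511038256280353796626534577600; reducing by gcd(5074830447177349364339044653982095418039431042624055, 955888052326228459513511038256280353796626534577600) = 55 gives 92269644494133624806164448254219916691626018956801/17379782769567790172972927968296006432665936992320 ≈ 5.30902. (The PNT-adjacent estimate ln(113) + γ ≈ 5.30460 matches within O(1/n).)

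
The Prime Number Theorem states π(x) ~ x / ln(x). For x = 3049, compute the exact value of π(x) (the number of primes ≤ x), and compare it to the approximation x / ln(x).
π(3049) = 437;  x/ln(x) ≈ 380.05;  relative error ≈ 13.03%.

Directly count primes up to 3049: π(3049) = 437. The PNT approximation gives 3049/ln(3049) ≈ 3049/8.02257 ≈ 380.05. Relative error (π(x) − x/ln(x)) / π(x) ≈ 13.03%; the approximation is known to undercount slightly (Li(x) is a better estimate).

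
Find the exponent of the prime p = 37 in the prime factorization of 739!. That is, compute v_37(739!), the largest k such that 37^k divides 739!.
v_37(739!) = 19

Legendre's formula: v_p(n!) = Σ_{k ≥ 1} ⌊n / p^k⌋. For p = 37, n = 739, the terms are:
  ⌊739/37^1⌋ = ⌊739/37⌋ = 19
(the next term ⌊739/37^2⌋ = 0, terminating the sum). Summing: v_37(739!) = 19 = 19.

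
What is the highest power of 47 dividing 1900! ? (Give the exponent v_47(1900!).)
v_47(1900!) = 40

Legendre's formula: v_p(n!) = Σ_{k ≥ 1} ⌊n / p^k⌋. For p = 47, n = 1900, the terms are:
  ⌊1900/47^1⌋ = ⌊1900/47⌋ = 40
(the next term ⌊1900/47^2⌋ = 0, terminating the sum). Summing: v_47(1900!) = 40 = 40.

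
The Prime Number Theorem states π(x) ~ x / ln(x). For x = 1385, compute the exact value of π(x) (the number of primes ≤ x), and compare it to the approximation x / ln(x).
π(1385) = 221;  x/ln(x) ≈ 191.47;  relative error ≈ 13.36%.

Directly count primes up to 1385: π(1385) = 221. The PNT approximation gives 1385/ln(1385) ≈ 1385/7.23346 ≈ 191.47. Relative error (π(x) − x/ln(x)) / π(x) ≈ 13.36%; the approximation is known to undercount slightly (Li(x) is a better estimate).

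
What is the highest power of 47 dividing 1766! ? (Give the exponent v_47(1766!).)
v_47(1766!) = 37

Legendre's formula: v_p(n!) = Σ_{k ≥ 1} ⌊n / p^k⌋. For p = 47, n = 1766, the terms are:
  ⌊1766/47^1⌋ = ⌊1766/47⌋ = 37
(the next term ⌊1766/47^2⌋ = 0, terminating the sum). Summing: v_47(1766!) = 37 = 37.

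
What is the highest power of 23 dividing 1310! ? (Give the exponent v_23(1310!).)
v_23(1310!) = 58

Legendre's formula: v_p(n!) = Σ_{k ≥ 1} ⌊n / p^k⌋. For p = 23, n = 1310, the terms are:
  ⌊1310/23^1⌋ = ⌊1310/23⌋ = 56
  ⌊1310/23^2⌋ = ⌊1310/529⌋ = 2
(the next term ⌊1310/23^3⌋ = 0, terminating the sum). Summing: v_23(1310!) = 56 + 2 = 58.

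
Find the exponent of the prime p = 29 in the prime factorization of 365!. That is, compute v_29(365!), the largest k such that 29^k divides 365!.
v_29(365!) = 12

Legendre's formula: v_p(n!) = Σ_{k ≥ 1} ⌊n / p^k⌋. For p = 29, n = 365, the terms are:
  ⌊365/29^1⌋ = ⌊365/29⌋ = 12
(the next term ⌊365/29^2⌋ = 0, terminating the sum). Summing: v_29(365!) = 12 = 12.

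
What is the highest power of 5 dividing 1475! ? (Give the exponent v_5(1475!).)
v_5(1475!) = 367

Legendre's formula: v_p(n!) = Σ_{k ≥ 1} ⌊n / p^k⌋. For p = 5, n = 1475, the terms are:
  ⌊1475/5^1⌋ = ⌊1475/5⌋ = 295
  ⌊1475/5^2⌋ = ⌊1475/25⌋ = 59
  ⌊1475/5^3⌋ = ⌊1475/125⌋ = 11
  ⌊1475/5^4⌋ = ⌊1475/625⌋ = 2
(the next term ⌊1475/5^5⌋ = 0, terminating the sum). Summing: v_5(1475!) = 295 + 59 + 11 + 2 = 367.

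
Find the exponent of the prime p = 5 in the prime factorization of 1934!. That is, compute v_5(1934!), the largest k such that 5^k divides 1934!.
v_5(1934!) = 481

Legendre's formula: v_p(n!) = Σ_{k ≥ 1} ⌊n / p^k⌋. For p = 5, n = 1934, the terms are:
  ⌊1934/5^1⌋ = ⌊1934/5⌋ = 386
  ⌊1934/5^2⌋ = ⌊1934/25⌋ = 77
  ⌊1934/5^3⌋ = ⌊1934/125⌋ = 15
  ⌊1934/5^4⌋ = ⌊1934/625⌋ = 3
(the next term ⌊1934/5^5⌋ = 0, terminating the sum). Summing: v_5(1934!) = 386 + 77 + 15 + 3 = 481.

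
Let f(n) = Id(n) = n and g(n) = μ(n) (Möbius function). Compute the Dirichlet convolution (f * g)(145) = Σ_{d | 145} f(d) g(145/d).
(Id * μ)(145) = 112

Divisors of 145: [1, 5, 29, 145]. For each d | 145:
  d = 1: Id(1) · μ(145/1) = 1 · 1 = 1
  d = 5: Id(5) · μ(145/5) = 5 · -1 = -5
  d = 29: Id(29) · μ(145/29) = 29 · -1 = -29
  d = 145: Id(145) · μ(145/145) = 145 · 1 = 145
Summing: (Id * μ)(145) = 1 + -5 + -29 + 145 = 112.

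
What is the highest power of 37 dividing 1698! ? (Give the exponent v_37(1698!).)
v_37(1698!) = 46

Legendre's formula: v_p(n!) = Σ_{k ≥ 1} ⌊n / p^k⌋. For p = 37, n = 1698, the terms are:
  ⌊1698/37^1⌋ = ⌊1698/37⌋ = 45
  ⌊1698/37^2⌋ = ⌊1698/1369⌋ = 1
(the next term ⌊1698/37^3⌋ = 0, terminating the sum). Summing: v_37(1698!) = 45 + 1 = 46.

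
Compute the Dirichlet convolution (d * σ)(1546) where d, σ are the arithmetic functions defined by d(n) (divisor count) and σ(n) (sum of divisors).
(d * σ)(1546) = 3880

Divisors of 1546: [1, 2, 773, 1546]. For each d | 1546:
  d = 1: d(1) · σ(1546/1) = 1 · 2322 = 2322
  d = 2: d(2) · σ(1546/2) = 2 · 774 = 1548
  d = 773: d(773) · σ(1546/773) = 2 · 3 = 6
  d = 1546: d(1546) · σ(1546/1546) = 4 · 1 = 4
Summing: (d * σ)(1546) = 2322 + 1548 + 6 + 4 = 3880.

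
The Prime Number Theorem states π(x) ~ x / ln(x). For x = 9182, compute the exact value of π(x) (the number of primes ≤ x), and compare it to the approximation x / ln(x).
π(9182) = 1138;  x/ln(x) ≈ 1006.25;  relative error ≈ 11.58%.

Directly count primes up to 9182: π(9182) = 1138. The PNT approximation gives 9182/ln(9182) ≈ 9182/9.12500 ≈ 1006.25. Relative error (π(x) − x/ln(x)) / π(x) ≈ 11.58%; the approximation is known to undercount slightly (Li(x) is a better estimate).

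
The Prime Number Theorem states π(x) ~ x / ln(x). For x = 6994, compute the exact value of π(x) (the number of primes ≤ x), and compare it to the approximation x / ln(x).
π(6994) = 899;  x/ln(x) ≈ 790.03;  relative error ≈ 12.12%.

Directly count primes up to 6994: π(6994) = 899. The PNT approximation gives 6994/ln(6994) ≈ 6994/8.85281 ≈ 790.03. Relative error (π(x) − x/ln(x)) / π(x) ≈ 12.12%; the approximation is known to undercount slightly (Li(x) is a better estimate).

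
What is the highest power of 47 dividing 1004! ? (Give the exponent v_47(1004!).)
v_47(1004!) = 21

Legendre's formula: v_p(n!) = Σ_{k ≥ 1} ⌊n / p^k⌋. For p = 47, n = 1004, the terms are:
  ⌊1004/47^1⌋ = ⌊1004/47⌋ = 21
(the next term ⌊1004/47^2⌋ = 0, terminating the sum). Summing: v_47(1004!) = 21 = 21.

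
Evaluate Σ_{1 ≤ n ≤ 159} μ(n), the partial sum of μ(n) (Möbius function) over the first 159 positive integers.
Σ_{n ≤ 159} μ(n) = 0

Compute μ(n) for each 1 ≤ n ≤ 159: μ(1) = 1, μ(2) = -1, μ(3) = -1, μ(4) = 0, μ(5) = -1, μ(6) = 1, μ(7) = -1, μ(8) = 0, μ(9) = 0, μ(10) = 1, μ(11) = -1, μ(12) = 0, μ(13) = -1, μ(14) = 1, μ(15) = 1, μ(16) = 0, μ(17) = -1, μ(18) = 0, μ(19) = -1, μ(20) = 0, μ(21) = 1, μ(22) = 1, μ(23) = -1, μ(24) = 0, μ(25) = 0, μ(26) = 1, μ(27) = 0, μ(28) = 0, μ(29) = -1, μ(30) = -1, μ(31) = -1, μ(32) = 0, μ(33) = 1, μ(34) = 1, μ(35) = 1, μ(36) = 0, μ(37) = -1, μ(38) = 1, μ(39) = 1, μ(40) = 0, μ(41) = -1, μ(42) = -1, μ(43) = -1, μ(44) = 0, μ(45) = 0, μ(46) = 1, μ(47) = -1, μ(48) = 0, μ(49) = 0, μ(50) = 0, μ(51) = 1, μ(52) = 0, μ(53) = -1, μ(54) = 0, μ(55) = 1, μ(56) = 0, μ(57) = 1, μ(58) = 1, μ(59) = -1, μ(60) = 0, μ(61) = -1, μ(62) = 1, μ(63) = 0, μ(64) = 0, μ(65) = 1, μ(66) = -1, μ(67) = -1, μ(68) = 0, μ(69) = 1, μ(70) = -1, μ(71) = -1, μ(72) = 0, μ(73) = -1, μ(74) = 1, μ(75) = 0, μ(76) = 0, μ(77) = 1, μ(78) = -1, μ(79) = -1, μ(80) = 0, μ(81) = 0, μ(82) = 1, μ(83) = -1, μ(84) = 0, μ(85) = 1, μ(86) = 1, μ(87) = 1, μ(88) = 0, μ(89) = -1, μ(90) = 0, μ(91) = 1, μ(92) = 0, μ(93) = 1, μ(94) = 1, μ(95) = 1, μ(96) = 0, μ(97) = -1, μ(98) = 0, μ(99) = 0, μ(100) = 0, μ(101) = -1, μ(102) = -1, μ(103) = -1, μ(104) = 0, μ(105) = -1, μ(106) = 1, μ(107) = -1, μ(108) = 0, μ(109) = -1, μ(110) = -1, μ(111) = 1, μ(112) = 0, μ(113) = -1, μ(114) = -1, μ(115) = 1, μ(116) = 0, μ(117) = 0, μ(118) = 1, μ(119) = 1, μ(120) = 0, μ(121) = 0, μ(122) = 1, μ(123) = 1, μ(124) = 0, μ(125) = 0, μ(126) = 0, μ(127) = -1, μ(128) = 0, μ(129) = 1, μ(130) = -1, μ(131) = -1, μ(132) = 0, μ(133) = 1, μ(134) = 1, μ(135) = 0, μ(136) = 0, μ(137) = -1, μ(138) = -1, μ(139) = -1, μ(140) = 0, μ(141) = 1, μ(142) = 1, μ(143) = 1, μ(144) = 0, μ(145) = 1, μ(146) = 1, μ(147) = 0, μ(148) = 0, μ(149) = -1, μ(150) = 0, μ(151) = -1, μ(152) = 0, μ(153) = 0, μ(154) = -1, μ(155) = 1, μ(156) = 0, μ(157) = -1, μ(158) = 1, μ(159) = 1. Summing all 159 values: 0. (Mertens function M(x) = Σ_{n ≤ x} μ(n); on average M(x) should be small (PNT ⟺ M(x) = o(x)).)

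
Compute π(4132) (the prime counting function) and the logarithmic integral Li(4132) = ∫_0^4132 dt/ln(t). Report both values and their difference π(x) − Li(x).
π(4132) = 568;  Li(4132) ≈ 581.25;  π(x) − Li(x) ≈ -13.25.

Direct count of primes ≤ 4132 gives π(4132) = 568. Numerical evaluation of the logarithmic integral gives Li(4132) ≈ 581.25. The difference π(x) − Li(x) ≈ -13.25 is typically negative for small/moderate x (Li(x) overestimates), though Littlewood's theorem shows this sign changes infinitely often.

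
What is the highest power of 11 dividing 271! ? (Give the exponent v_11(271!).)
v_11(271!) = 26

Legendre's formula: v_p(n!) = Σ_{k ≥ 1} ⌊n / p^k⌋. For p = 11, n = 271, the terms are:
  ⌊271/11^1⌋ = ⌊271/11⌋ = 24
  ⌊271/11^2⌋ = ⌊271/121⌋ = 2
(the next term ⌊271/11^3⌋ = 0, terminating the sum). Summing: v_11(271!) = 24 + 2 = 26.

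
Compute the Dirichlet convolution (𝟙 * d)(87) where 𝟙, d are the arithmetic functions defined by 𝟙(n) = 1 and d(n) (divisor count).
(𝟙 * d)(87) = 9

Divisors of 87: [1, 3, 29, 87]. For each d | 87:
  d = 1: 𝟙(1) · d(87/1) = 1 · 4 = 4
  d = 3: 𝟙(3) · d(87/3) = 1 · 2 = 2
  d = 29: 𝟙(29) · d(87/29) = 1 · 2 = 2
  d = 87: 𝟙(87) · d(87/87) = 1 · 1 = 1
Summing: (𝟙 * d)(87) = 4 + 2 + 2 + 1 = 9.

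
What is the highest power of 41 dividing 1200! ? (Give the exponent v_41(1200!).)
v_41(1200!) = 29

Legendre's formula: v_p(n!) = Σ_{k ≥ 1} ⌊n / p^k⌋. For p = 41, n = 1200, the terms are:
  ⌊1200/41^1⌋ = ⌊1200/41⌋ = 29
(the next term ⌊1200/41^2⌋ = 0, terminating the sum). Summing: v_41(1200!) = 29 = 29.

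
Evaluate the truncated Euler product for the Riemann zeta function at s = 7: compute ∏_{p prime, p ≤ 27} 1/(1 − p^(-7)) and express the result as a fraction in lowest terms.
∏ = 48232764637425582400715871008195503014129789903328125/47833390398549347808770198286798982719063238904795968

The primes p ≤ 27 are [2, 3, 5, 7, 11, 13, 17, 19, 23]. For each prime, (1 − 1/p^7)^(-1) = p^7 / (p^7 − 1). The product is (1 − 1/2^7)^(-1), (1 − 1/3^7)^(-1), (1 − 1/5^7)^(-1), (1 − 1/7^7)^(-1), (1 − 1/11^7)^(-1), (1 − 1/13^7)^(-1), (1 − 1/17^7)^(-1), (1 − 1/19^7)^(-1), (1 − 1/23^7)^(-1) = ∏ p^7 / (p^7 − 1) = 48232764637425582400715871008195503014129789903328125/47833390398549347808770198286798982719063238904795968.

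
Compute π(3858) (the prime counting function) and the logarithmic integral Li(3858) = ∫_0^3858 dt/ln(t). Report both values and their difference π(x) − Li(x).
π(3858) = 535;  Li(3858) ≈ 548.21;  π(x) − Li(x) ≈ -13.21.

Direct count of primes ≤ 3858 gives π(3858) = 535. Numerical evaluation of the logarithmic integral gives Li(3858) ≈ 548.21. The difference π(x) − Li(x) ≈ -13.21 is typically negative for small/moderate x (Li(x) overestimates), though Littlewood's theorem shows this sign changes infinitely often.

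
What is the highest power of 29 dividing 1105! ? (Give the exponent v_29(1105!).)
v_29(1105!) = 39

Legendre's formula: v_p(n!) = Σ_{k ≥ 1} ⌊n / p^k⌋. For p = 29, n = 1105, the terms are:
  ⌊1105/29^1⌋ = ⌊1105/29⌋ = 38
  ⌊1105/29^2⌋ = ⌊1105/841⌋ = 1
(the next term ⌊1105/29^3⌋ = 0, terminating the sum). Summing: v_29(1105!) = 38 + 1 = 39.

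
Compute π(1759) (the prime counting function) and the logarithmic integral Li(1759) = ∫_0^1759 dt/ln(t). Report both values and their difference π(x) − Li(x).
π(1759) = 274;  Li(1759) ≈ 282.84;  π(x) − Li(x) ≈ -8.84.

Direct count of primes ≤ 1759 gives π(1759) = 274. Numerical evaluation of the logarithmic integral gives Li(1759) ≈ 282.84. The difference π(x) − Li(x) ≈ -8.84 is typically negative for small/moderate x (Li(x) overestimates), though Littlewood's theorem shows this sign changes infinitely often.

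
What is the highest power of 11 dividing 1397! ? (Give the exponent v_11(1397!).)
v_11(1397!) = 139

Legendre's formula: v_p(n!) = Σ_{k ≥ 1} ⌊n / p^k⌋. For p = 11, n = 1397, the terms are:
  ⌊1397/11^1⌋ = ⌊1397/11⌋ = 127
  ⌊1397/11^2⌋ = ⌊1397/121⌋ = 11
  ⌊1397/11^3⌋ = ⌊1397/1331⌋ = 1
(the next term ⌊1397/11^4⌋ = 0, terminating the sum). Summing: v_11(1397!) = 127 + 11 + 1 = 139.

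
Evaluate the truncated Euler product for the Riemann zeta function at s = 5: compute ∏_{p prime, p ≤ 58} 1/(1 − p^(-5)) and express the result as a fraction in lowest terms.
∏ = 16271272514460981588256692497708850770212394550299268449499486458883457010851/15691809316785373562301814354101424660311534867697905028310662923501211484160

The primes p ≤ 58 are [2, 3, 5, 7, 11, 13, 17, 19, 23, 29, 31, 37, 41, 43, 47, 53]. For each prime, (1 − 1/p^5)^(-1) = p^5 / (p^5 − 1). The product is (1 − 1/2^5)^(-1), (1 − 1/3^5)^(-1), (1 − 1/5^5)^(-1), (1 − 1/7^5)^(-1), (1 − 1/11^5)^(-1), (1 − 1/13^5)^(-1), (1 − 1/17^5)^(-1), (1 − 1/19^5)^(-1), (1 − 1/23^5)^(-1), (1 − 1/29^5)^(-1), (1 − 1/31^5)^(-1), (1 − 1/37^5)^(-1), (1 − 1/41^5)^(-1), (1 − 1/43^5)^(-1), (1 − 1/47^5)^(-1), (1 − 1/53^5)^(-1) = ∏ p^5 / (p^5 − 1) = 16271272514460981588256692497708850770212394550299268449499486458883457010851/15691809316785373562301814354101424660311534867697905028310662923501211484160.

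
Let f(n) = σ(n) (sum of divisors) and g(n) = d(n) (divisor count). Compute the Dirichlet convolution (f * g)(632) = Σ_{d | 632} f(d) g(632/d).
(σ * d)(632) = 3444

Divisors of 632: [1, 2, 4, 8, 79, 158, 316, 632]. For each d | 632:
  d = 1: σ(1) · d(632/1) = 1 · 8 = 8
  d = 2: σ(2) · d(632/2) = 3 · 6 = 18
  d = 4: σ(4) · d(632/4) = 7 · 4 = 28
  d = 8: σ(8) · d(632/8) = 15 · 2 = 30
  d = 79: σ(79) · d(632/79) = 80 · 4 = 320
  d = 158: σ(158) · d(632/158) = 240 · 3 = 720
  d = 316: σ(316) · d(632/316) = 560 · 2 = 1120
  d = 632: σ(632) · d(632/632) = 1200 · 1 = 1200
Summing: (σ * d)(632) = 8 + 18 + 28 + 30 + 320 + 720 + 1120 + 1200 = 3444.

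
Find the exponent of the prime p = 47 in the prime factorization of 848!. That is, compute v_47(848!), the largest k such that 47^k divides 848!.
v_47(848!) = 18

Legendre's formula: v_p(n!) = Σ_{k ≥ 1} ⌊n / p^k⌋. For p = 47, n = 848, the terms are:
  ⌊848/47^1⌋ = ⌊848/47⌋ = 18
(the next term ⌊848/47^2⌋ = 0, terminating the sum). Summing: v_47(848!) = 18 = 18.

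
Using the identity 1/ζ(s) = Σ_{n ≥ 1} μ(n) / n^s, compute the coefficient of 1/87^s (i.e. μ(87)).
μ(87) = 1

Factor n = 87 = 3 · 29. μ(n) = 0 if any exponent ≥ 2 (not squarefree); otherwise μ(n) = (−1)^{ω(n)} where ω(n) is the number of distinct prime factors. Applying: μ(87) = 1.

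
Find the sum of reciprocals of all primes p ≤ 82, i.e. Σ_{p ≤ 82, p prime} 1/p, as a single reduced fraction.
Σ 1/p = 5692733621468679832887230172131/3217644767340672907899084554130

π(82) = 22, so the primes ≤ 82 are [2, 3, 5, 7, 11, 13, 17, 19, 23, 29, 31, 37, 41, 43, 47, 53, 59, 61, 67, 71, 73, 79]. Summing 1/p over these primes: 5692733621468679832887230172131/3217644767340672907899084554130 ≈ 1.7692. Mertens estimate ln ln(82) + 0.2615 ≈ 1.7446.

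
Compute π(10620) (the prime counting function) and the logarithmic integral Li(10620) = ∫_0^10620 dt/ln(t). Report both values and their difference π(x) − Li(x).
π(10620) = 1295;  Li(10620) ≈ 1313.23;  π(x) − Li(x) ≈ -18.23.

Direct count of primes ≤ 10620 gives π(10620) = 1295. Numerical evaluation of the logarithmic integral gives Li(10620) ≈ 1313.23. The difference π(x) − Li(x) ≈ -18.23 is typically negative for small/moderate x (Li(x) overestimates), though Littlewood's theorem shows this sign changes infinitely often.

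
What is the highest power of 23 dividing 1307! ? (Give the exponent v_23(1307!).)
v_23(1307!) = 58

Legendre's formula: v_p(n!) = Σ_{k ≥ 1} ⌊n / p^k⌋. For p = 23, n = 1307, the terms are:
  ⌊1307/23^1⌋ = ⌊1307/23⌋ = 56
  ⌊1307/23^2⌋ = ⌊1307/529⌋ = 2
(the next term ⌊1307/23^3⌋ = 0, terminating the sum). Summing: v_23(1307!) = 56 + 2 = 58.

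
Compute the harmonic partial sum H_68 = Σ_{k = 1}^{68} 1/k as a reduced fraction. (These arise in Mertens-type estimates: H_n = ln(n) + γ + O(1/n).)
H_68 = 14094018321907827923954201611/2933773379069966367528193600

Direct summation: H_68 = 1 + 1/2 + ... + 1/68. The least common denominator is lcm(1, ..., 68) = 79211881234889091923261227200; over this denominator the numerator is 79211881234889091923261227200 + 39605940617444545961630613600 + 26403960411629697307753742400 + 19802970308722272980815306800 + 15842376246977818384652245440 + 13201980205814848653876871200 + 11315983033555584560465889600 + 9901485154361136490407653400 + 8801320137209899102584580800 + 7921188123488909192326122720 + 7201080112262644720296475200 + 6600990102907424326938435600 + 6093221633453007071020094400 + 5657991516777792280232944800 + 5280792082325939461550748480 + 4950742577180568245203826700 + 4659522425581711289603601600 + 4400660068604949551292290400 + 4169046380783636417013748800 + 3960594061744454596163061360 + 3771994344518528186821963200 + 3600540056131322360148237600 + 3443994836299525735793966400 + 3300495051453712163469217800 + 3168475249395563676930449088 + 3046610816726503535510047200 + 2933773379069966367528193600 + 2828995758388896140116472400 + 2731444180513416962871076800 + 2640396041162969730775374240 + 2555221975319002965266491200 + 2475371288590284122601913350 + 2400360037420881573432158400 + 2329761212790855644801800800 + 2263196606711116912093177920 + 2200330034302474775646145200 + 2140861654997002484412465600 + 2084523190391818208506874400 + 2031073877817669023673364800 + 1980297030872227298081530680 + 1931997103289977851786859200 + 1885997172259264093410981600 + 1842136772904397486587470400 + 1800270028065661180074118800 + 1760264027441979820516916160 + 1721997418149762867896983200 + 1685359175210406211133217600 + 1650247525726856081734608900 + 1616569004793654937209412800 + 1584237624697781838465224544 + 1553174141860570429867867200 + 1523305408363251767755023600 + 1494563796884699847608702400 + 1466886689534983183764096800 + 1440216022452528944059295040 + 1414497879194448070058236200 + 1389682126927878805671249600 + 1365722090256708481435538400 + 1342574258218459185140020800 + 1320198020581484865387687120 + 1298555430080149047922315200 + 1277610987659501482633245600 + 1257331448172842728940654400 + 1237685644295142061300956675 + 1218644326690601414204018880 + 1200180018710440786716079200 + 1182266884102822267511361600 + 1164880606395427822400900400 = 380538494691511353946763443497, so H_68 = 380538494691511353946763443497/79211881234889091923261227200; reducing by gcd(380538494691511353946763443497, 79211881234889091923261227200) = 27 gives 14094018321907827923954201611/2933773379069966367528193600 ≈ 4.80406. (The PNT-adjacent estimate ln(68) + γ ≈ 4.79672 matches within O(1/n).)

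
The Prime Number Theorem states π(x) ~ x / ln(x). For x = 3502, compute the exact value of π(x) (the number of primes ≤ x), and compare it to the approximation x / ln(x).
π(3502) = 489;  x/ln(x) ≈ 429.11;  relative error ≈ 12.25%.

Directly count primes up to 3502: π(3502) = 489. The PNT approximation gives 3502/ln(3502) ≈ 3502/8.16109 ≈ 429.11. Relative error (π(x) − x/ln(x)) / π(x) ≈ 12.25%; the approximation is known to undercount slightly (Li(x) is a better estimate).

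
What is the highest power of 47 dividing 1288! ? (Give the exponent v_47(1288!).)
v_47(1288!) = 27

Legendre's formula: v_p(n!) = Σ_{k ≥ 1} ⌊n / p^k⌋. For p = 47, n = 1288, the terms are:
  ⌊1288/47^1⌋ = ⌊1288/47⌋ = 27
(the next term ⌊1288/47^2⌋ = 0, terminating the sum). Summing: v_47(1288!) = 27 = 27.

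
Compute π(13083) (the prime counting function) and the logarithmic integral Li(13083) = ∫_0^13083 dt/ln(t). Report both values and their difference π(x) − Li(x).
π(13083) = 1556;  Li(13083) ≈ 1575.87;  π(x) − Li(x) ≈ -19.87.

Direct count of primes ≤ 13083 gives π(13083) = 1556. Numerical evaluation of the logarithmic integral gives Li(13083) ≈ 1575.87. The difference π(x) − Li(x) ≈ -19.87 is typically negative for small/moderate x (Li(x) overestimates), though Littlewood's theorem shows this sign changes infinitely often.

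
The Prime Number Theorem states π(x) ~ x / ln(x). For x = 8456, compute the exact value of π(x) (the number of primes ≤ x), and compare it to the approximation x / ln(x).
π(8456) = 1057;  x/ln(x) ≈ 935.13;  relative error ≈ 11.53%.

Directly count primes up to 8456: π(8456) = 1057. The PNT approximation gives 8456/ln(8456) ≈ 8456/9.04263 ≈ 935.13. Relative error (π(x) − x/ln(x)) / π(x) ≈ 11.53%; the approximation is known to undercount slightly (Li(x) is a better estimate).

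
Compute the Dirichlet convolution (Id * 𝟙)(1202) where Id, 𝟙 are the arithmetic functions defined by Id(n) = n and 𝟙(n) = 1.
(Id * 𝟙)(1202) = 1806

Divisors of 1202: [1, 2, 601, 1202]. For each d | 1202:
  d = 1: Id(1) · 𝟙(1202/1) = 1 · 1 = 1
  d = 2: Id(2) · 𝟙(1202/2) = 2 · 1 = 2
  d = 601: Id(601) · 𝟙(1202/601) = 601 · 1 = 601
  d = 1202: Id(1202) · 𝟙(1202/1202) = 1202 · 1 = 1202
Summing: (Id * 𝟙)(1202) = 1 + 2 + 601 + 1202 = 1806.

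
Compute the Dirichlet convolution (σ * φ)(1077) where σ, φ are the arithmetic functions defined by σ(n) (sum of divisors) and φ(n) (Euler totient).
(σ * φ)(1077) = 4308

Divisors of 1077: [1, 3, 359, 1077]. For each d | 1077:
  d = 1: σ(1) · φ(1077/1) = 1 · 716 = 716
  d = 3: σ(3) · φ(1077/3) = 4 · 358 = 1432
  d = 359: σ(359) · φ(1077/359) = 360 · 2 = 720
  d = 1077: σ(1077) · φ(1077/1077) = 1440 · 1 = 1440
Summing: (σ * φ)(1077) = 716 + 1432 + 720 + 1440 = 4308.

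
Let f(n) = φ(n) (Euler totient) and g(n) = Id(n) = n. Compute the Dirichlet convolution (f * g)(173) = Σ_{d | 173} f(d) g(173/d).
(φ * Id)(173) = 345

Divisors of 173: [1, 173]. For each d | 173:
  d = 1: φ(1) · Id(173/1) = 1 · 173 = 173
  d = 173: φ(173) · Id(173/173) = 172 · 1 = 172
Summing: (φ * Id)(173) = 173 + 172 = 345.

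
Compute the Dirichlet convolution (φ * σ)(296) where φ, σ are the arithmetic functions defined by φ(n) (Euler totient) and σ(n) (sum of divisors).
(φ * σ)(296) = 2368

Divisors of 296: [1, 2, 4, 8, 37, 74, 148, 296]. For each d | 296:
  d = 1: φ(1) · σ(296/1) = 1 · 570 = 570
  d = 2: φ(2) · σ(296/2) = 1 · 266 = 266
  d = 4: φ(4) · σ(296/4) = 2 · 114 = 228
  d = 8: φ(8) · σ(296/8) = 4 · 38 = 152
  d = 37: φ(37) · σ(296/37) = 36 · 15 = 540
  d = 74: φ(74) · σ(296/74) = 36 · 7 = 252
  d = 148: φ(148) · σ(296/148) = 72 · 3 = 216
  d = 296: φ(296) · σ(296/296) = 144 · 1 = 144
Summing: (φ * σ)(296) = 570 + 266 + 228 + 152 + 540 + 252 + 216 + 144 = 2368.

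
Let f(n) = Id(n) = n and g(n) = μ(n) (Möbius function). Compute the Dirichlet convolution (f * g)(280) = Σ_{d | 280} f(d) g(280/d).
(Id * μ)(280) = 96

Divisors of 280: [1, 2, 4, 5, 7, 8, 10, 14, 20, 28, 35, 40, 56, 70, 140, 280]. For each d | 280:
  d = 1: Id(1) · μ(280/1) = 1 · 0 = 0
  d = 2: Id(2) · μ(280/2) = 2 · 0 = 0
  d = 4: Id(4) · μ(280/4) = 4 · -1 = -4
  d = 5: Id(5) · μ(280/5) = 5 · 0 = 0
  d = 7: Id(7) · μ(280/7) = 7 · 0 = 0
  d = 8: Id(8) · μ(280/8) = 8 · 1 = 8
  d = 10: Id(10) · μ(280/10) = 10 · 0 = 0
  d = 14: Id(14) · μ(280/14) = 14 · 0 = 0
  d = 20: Id(20) · μ(280/20) = 20 · 1 = 20
  d = 28: Id(28) · μ(280/28) = 28 · 1 = 28
  d = 35: Id(35) · μ(280/35) = 35 · 0 = 0
  d = 40: Id(40) · μ(280/40) = 40 · -1 = -40
  d = 56: Id(56) · μ(280/56) = 56 · -1 = -56
  d = 70: Id(70) · μ(280/70) = 70 · 0 = 0
  d = 140: Id(140) · μ(280/140) = 140 · -1 = -140
  d = 280: Id(280) · μ(280/280) = 280 · 1 = 280
Summing: (Id * μ)(280) = 0 + 0 + -4 + 0 + 0 + 8 + 0 + 0 + 20 + 28 + 0 + -40 + -56 + 0 + -140 + 280 = 96.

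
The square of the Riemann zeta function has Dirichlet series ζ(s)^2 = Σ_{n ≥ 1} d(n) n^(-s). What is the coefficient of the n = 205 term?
d(205) = 4

ζ(s)^2 = (Σ 1/m^s)(Σ 1/k^s). The coefficient of 1/n^s in the product is the number of ordered pairs (m, k) with mk = n, which equals d(n). For n = 205, divisors are [1, 5, 41, 205], so d(205) = 4.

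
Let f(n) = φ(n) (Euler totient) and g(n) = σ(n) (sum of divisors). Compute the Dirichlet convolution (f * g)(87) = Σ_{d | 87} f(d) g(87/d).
(φ * σ)(87) = 348

Divisors of 87: [1, 3, 29, 87]. For each d | 87:
  d = 1: φ(1) · σ(87/1) = 1 · 120 = 120
  d = 3: φ(3) · σ(87/3) = 2 · 30 = 60
  d = 29: φ(29) · σ(87/29) = 28 · 4 = 112
  d = 87: φ(87) · σ(87/87) = 56 · 1 = 56
Summing: (φ * σ)(87) = 120 + 60 + 112 + 56 = 348.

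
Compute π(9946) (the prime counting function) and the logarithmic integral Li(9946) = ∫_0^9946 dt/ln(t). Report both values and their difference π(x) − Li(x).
π(9946) = 1226;  Li(9946) ≈ 1240.27;  π(x) − Li(x) ≈ -14.27.

Direct count of primes ≤ 9946 gives π(9946) = 1226. Numerical evaluation of the logarithmic integral gives Li(9946) ≈ 1240.27. The difference π(x) − Li(x) ≈ -14.27 is typically negative for small/moderate x (Li(x) overestimates), though Littlewood's theorem shows this sign changes infinitely often.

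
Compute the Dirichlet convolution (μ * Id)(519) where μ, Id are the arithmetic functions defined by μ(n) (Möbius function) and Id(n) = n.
(μ * Id)(519) = 344

Divisors of 519: [1, 3, 173, 519]. For each d | 519:
  d = 1: μ(1) · Id(519/1) = 1 · 519 = 519
  d = 3: μ(3) · Id(519/3) = -1 · 173 = -173
  d = 173: μ(173) · Id(519/173) = -1 · 3 = -3
  d = 519: μ(519) · Id(519/519) = 1 · 1 = 1
Summing: (μ * Id)(519) = 519 + -173 + -3 + 1 = 344.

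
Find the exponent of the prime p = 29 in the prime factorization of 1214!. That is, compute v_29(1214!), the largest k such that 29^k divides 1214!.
v_29(1214!) = 42

Legendre's formula: v_p(n!) = Σ_{k ≥ 1} ⌊n / p^k⌋. For p = 29, n = 1214, the terms are:
  ⌊1214/29^1⌋ = ⌊1214/29⌋ = 41
  ⌊1214/29^2⌋ = ⌊1214/841⌋ = 1
(the next term ⌊1214/29^3⌋ = 0, terminating the sum). Summing: v_29(1214!) = 41 + 1 = 42.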